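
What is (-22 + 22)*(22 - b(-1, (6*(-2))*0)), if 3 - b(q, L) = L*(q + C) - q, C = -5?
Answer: 0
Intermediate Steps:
b(q, L) = 3 + q - L*(-5 + q) (b(q, L) = 3 - (L*(q - 5) - q) = 3 - (L*(-5 + q) - q) = 3 - (-q + L*(-5 + q)) = 3 + (q - L*(-5 + q)) = 3 + q - L*(-5 + q))
(-22 + 22)*(22 - b(-1, (6*(-2))*0)) = (-22 + 22)*(22 - (3 - 1 + 5*((6*(-2))*0) - 1*(6*(-2))*0*(-1))) = 0*(22 - (3 - 1 + 5*(-12*0) - 1*(-12*0)*(-1))) = 0*(22 - (3 - 1 + 5*0 - 1*0*(-1))) = 0*(22 - (3 - 1 + 0 + 0)) = 0*(22 - 1*2) = 0*(22 - 2) = 0*20 = 0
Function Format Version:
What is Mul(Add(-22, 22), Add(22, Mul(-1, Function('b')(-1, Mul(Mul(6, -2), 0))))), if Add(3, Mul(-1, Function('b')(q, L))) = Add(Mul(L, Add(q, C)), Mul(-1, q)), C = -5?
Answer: 0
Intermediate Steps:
Function('b')(q, L) = Add(3, q, Mul(-1, L, Add(-5, q))) (Function('b')(q, L) = Add(3, Mul(-1, Add(Mul(L, Add(q, -5)), Mul(-1, q)))) = Add(3, Mul(-1, Add(Mul(L, Add(-5, q)), Mul(-1, q)))) = Add(3, Mul(-1, Add(Mul(-1, q), Mul(L, Add(-5, q))))) = Add(3, Add(q, Mul(-1, L, Add(-5, q)))) = Add(3, q, Mul(-1, L, Add(-5, q))))
Mul(Add(-22, 22), Add(22, Mul(-1, Function('b')(-1, Mul(Mul(6, -2), 0))))) = Mul(Add(-22, 22), Add(22, Mul(-1, Add(3, -1, Mul(5, Mul(Mul(6, -2), 0)), Mul(-1, Mul(Mul(6, -2), 0), -1))))) = Mul(0, Add(22, Mul(-1, Add(3, -1, Mul(5, Mul(-12, 0)), Mul(-1, Mul(-12, 0), -1))))) = Mul(0, Add(22, Mul(-1, Add(3, -1, Mul(5, 0), Mul(-1, 0, -1))))) = Mul(0, Add(22, Mul(-1, Add(3, -1, 0, 0)))) = Mul(0, Add(22, Mul(-1, 2))) = Mul(0, Add(22, -2)) = Mul(0, 20) = 0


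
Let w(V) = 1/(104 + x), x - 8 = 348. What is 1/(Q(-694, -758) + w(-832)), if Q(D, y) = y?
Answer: -460/348679 ≈ -0.0013193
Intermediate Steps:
x = 356 (x = 8 + 348 = 356)
w(V) = 1/460 (w(V) = 1/(104 + 356) = 1/460)
1/(Q(-694, -758) + w(-832)) = 1/(-758 + 1/460) = 1/(-348679/460) = -460/348679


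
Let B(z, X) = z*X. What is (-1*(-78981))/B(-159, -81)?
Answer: 26327/4293 ≈ 6.1325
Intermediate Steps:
B(z, X) = X*z
(-1*(-78981))/B(-159, -81) = (-1*(-78981))/((-81*(-159))) = 78981/12879 = 78981*(1/12879) = 26327/4293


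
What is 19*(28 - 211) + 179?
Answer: -3298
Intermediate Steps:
19*(28 - 211) + 179 = 19*(-183) + 179 = -3477 + 179 = -3298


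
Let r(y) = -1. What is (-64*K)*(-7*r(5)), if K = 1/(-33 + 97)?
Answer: -7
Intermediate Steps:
K = 1/64 ≈ 0.015625
(-64*K)*(-7*r(5)) = (-64*1/64)*(-7*(-1)) = -(-1)*(-7) = -1*7 = -7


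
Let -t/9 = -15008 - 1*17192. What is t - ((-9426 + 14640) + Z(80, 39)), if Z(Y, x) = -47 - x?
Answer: 284672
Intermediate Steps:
t = 289800 (t = -9*(-15008 - 1*17192) = -9*(-15008 - 17192) = -9*(-32200) = 289800)
t - ((-9426 + 14640) + Z(80, 39)) = 289800 - ((-9426 + 14640) + (-47 - 1*39)) = 289800 - (5214 + (-47 - 39)) = 289800 - (5214 - 86) = 289800 - 1*5128 = 289800 - 5128 = 284672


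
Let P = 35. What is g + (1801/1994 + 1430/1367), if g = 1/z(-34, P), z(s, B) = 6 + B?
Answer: 220574665/111757718 ≈ 1.9737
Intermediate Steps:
g = 1/41 (g = 1/(6 + 35) = 1/41 ≈ 0.024390)
g + (1801/1994 + 1430/1367) = 1/41 + (1801/1994 + 1430/1367) = 1/41 + 5313387/2725798 = 220574665/111757718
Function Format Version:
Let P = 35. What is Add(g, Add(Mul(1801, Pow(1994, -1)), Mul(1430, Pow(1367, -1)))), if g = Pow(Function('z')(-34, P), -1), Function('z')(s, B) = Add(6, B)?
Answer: Rational(220574665, 111757718) ≈ 1.9737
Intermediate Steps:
g = Rational(1, 41) (g = Pow(Add(6, 35), -1) = Pow(41, -1) = Rational(1, 41) ≈ 0.024390)
Add(g, Add(Mul(1801, Pow(1994, -1)), Mul(1430, Pow(1367, -1)))) = Add(Rational(1, 41), Add(Mul(1801, Pow(1994, -1)), Mul(1430, Pow(1367, -1)))) = Add(Rational(1, 41), Add(Mul(1801, Rational(1, 1994)), Mul(1430, Rational(1, 1367)))) = Add(Rational(1, 41), Add(Rational(1801, 1994), Rational(1430, 1367))) = Add(Rational(1, 41), Rational(5313387, 2725798)) = Rational(220574665, 111757718)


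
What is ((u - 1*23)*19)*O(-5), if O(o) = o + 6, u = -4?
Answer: -513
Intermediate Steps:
O(o) = 6 + o
((u - 1*23)*19)*O(-5) = ((-4 - 1*23)*19)*(6 - 5) = ((-4 - 23)*19)*1 = -27*19*1 = -513*1 = -513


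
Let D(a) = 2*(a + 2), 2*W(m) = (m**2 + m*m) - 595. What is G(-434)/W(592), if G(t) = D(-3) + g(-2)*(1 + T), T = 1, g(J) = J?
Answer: -12/700333 ≈ -1.7135e-5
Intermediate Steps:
W(m) = -595/2 + m**2 (W(m) = ((m**2 + m*m) - 595)/2 = ((m**2 + m**2) - 595)/2 = (2*m**2 - 595)/2 = (-595 + 2*m**2)/2 = -595/2 + m**2)
D(a) = 4 + 2*a (D(a) = 2*(2 + a) = 4 + 2*a)
G(t) = -6 (G(t) = (4 + 2*(-3)) - 2*(1 + 1) = (4 - 6) - 2*2 = -2 - 4 = -6)
G(-434)/W(592) = -6/(-595/2 + 592**2) = -6/(-595/2 + 350464) = -6/700333/2 = -6*2/700333 = -12/700333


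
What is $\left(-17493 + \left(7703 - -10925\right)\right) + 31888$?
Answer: $33023$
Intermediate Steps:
$\left(-17493 + \left(7703 - -10925\right)\right) + 31888 = \left(-17493 + \left(7703 + 10925\right)\right) + 31888 = \left(-17493 + 18628\right) + 31888 = 1135 + 31888 = 33023$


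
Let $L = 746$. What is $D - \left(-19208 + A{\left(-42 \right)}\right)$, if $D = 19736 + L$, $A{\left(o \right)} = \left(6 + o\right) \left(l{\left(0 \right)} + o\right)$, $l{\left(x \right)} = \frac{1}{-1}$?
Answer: $38142$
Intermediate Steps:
$l{\left(x \right)} = -1$
$A{\left(o \right)} = \left(-1 + o\right) \left(6 + o\right)$ ($A{\left(o \right)} = \left(6 + o\right) \left(-1 + o\right) = \left(-1 + o\right) \left(6 + o\right)$)
$D = 20482$ ($D = 19736 + 746 = 20482$)
$D - \left(-19208 + A{\left(-42 \right)}\right) = 20482 - \left(-19208 + \left(-6 + \left(-42\right)^{2} + 5 \left(-42\right)\right)\right) = 20482 - \left(-19208 - -1548\right) = 20482 - \left(-19208 + 1548\right) = 20482 - -17660 = 20482 + 17660 = 38142$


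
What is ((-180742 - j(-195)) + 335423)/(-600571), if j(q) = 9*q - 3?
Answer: -2143/8227 ≈ -0.26048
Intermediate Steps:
j(q) = -3 + 9*q
((-180742 - j(-195)) + 335423)/(-600571) = ((-180742 - (-3 + 9*(-195))) + 335423)/(-600571) = ((-180742 - (-3 - 1755)) + 335423)*(-1/600571) = ((-180742 - 1*(-1758)) + 335423)*(-1/600571) = ((-180742 + 1758) + 335423)*(-1/600571) = (-178984 + 335423)*(-1/600571) = 156439*(-1/600571) = -2143/8227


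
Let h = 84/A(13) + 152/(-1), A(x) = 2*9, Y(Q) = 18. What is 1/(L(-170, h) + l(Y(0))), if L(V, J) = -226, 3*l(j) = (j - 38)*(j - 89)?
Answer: 3/742 ≈ 0.0040431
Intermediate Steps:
A(x) = 18
l(j) = (-89 + j)*(-38 + j)/3 (l(j) = ((j - 38)*(j - 89))/3 = ((-38 + j)*(-89 + j))/3 = ((-89 + j)*(-38 + j))/3 = (-89 + j)*(-38 + j)/3)
h = -442/3 (h = 84/18 + 152/(-1) = 84*(1/18) + 152*(-1) = 14/3 - 152 = -442/3 ≈ -147.33)
1/(L(-170, h) + l(Y(0))) = 1/(-226 + (3382/3 - 127/3*18 + (1/3)*18**2)) = 1/(-226 + (3382/3 - 762 + (1/3)*324)) = 1/(-226 + (3382/3 - 762 + 108)) = 1/(-226 + 1420/3) = 1/(742/3) = 3/742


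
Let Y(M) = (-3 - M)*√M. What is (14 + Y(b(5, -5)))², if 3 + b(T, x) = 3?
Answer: 196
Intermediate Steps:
b(T, x) = 0 (b(T, x) = -3 + 3 = 0)
Y(M) = √M*(-3 - M)
(14 + Y(b(5, -5)))² = (14 + √0*(-3 - 1*0))² = (14 + 0*(-3 + 0))² = (14 + 0*(-3))² = (14 + 0)² = 14² = 196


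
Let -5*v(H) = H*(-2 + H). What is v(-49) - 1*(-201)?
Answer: -1494/5 ≈ -298.80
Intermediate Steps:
v(H) = -H*(-2 + H)/5
v(-49) - 1*(-201) = (⅕)*(-49)*(2 - 1*(-49)) - 1*(-201) = (⅕)*(-49)*(2 + 49) + 201 = (⅕)*(-49)*51 + 201 = -2499/5 + 201 = -1494/5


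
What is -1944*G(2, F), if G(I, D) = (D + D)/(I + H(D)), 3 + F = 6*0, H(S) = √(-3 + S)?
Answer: 11664/5 - 5832*I*√6/5 ≈ 2332.8 - 2857.1*I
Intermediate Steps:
F = -3 (F = -3 + 6*0 = -3 + 0 = -3)
G(I, D) = 2*D/(I + √(-3 + D)) (G(I, D) = (D + D)/(I + √(-3 + D)) = (2*D)/(I + √(-3 + D)) = 2*D/(I + √(-3 + D)))
-1944*G(2, F) = -3888*(-3)/(2 + √(-3 - 3)) = -3888*(-3)/(2 + √(-6)) = -3888*(-3)/(2 + I*√6) = -(-11664)/(2 + I*√6) = 11664/(2 + I*√6)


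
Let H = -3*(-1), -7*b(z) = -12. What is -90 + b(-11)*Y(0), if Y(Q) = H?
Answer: -594/7 ≈ -84.857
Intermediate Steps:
b(z) = 12/7 (b(z) = -⅐*(-12) = 12/7)
H = 3
Y(Q) = 3
-90 + b(-11)*Y(0) = -90 + (12/7)*3 = -90 + 36/7 = -594/7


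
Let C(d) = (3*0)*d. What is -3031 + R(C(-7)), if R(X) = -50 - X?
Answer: -3081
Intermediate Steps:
C(d) = 0 (C(d) = 0*d = 0)
-3031 + R(C(-7)) = -3031 + (-50 - 1*0) = -3031 + (-50 + 0) = -3031 - 50 = -3081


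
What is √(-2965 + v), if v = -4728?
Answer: 7*I*√157 ≈ 87.71*I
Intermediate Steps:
√(-2965 + v) = √(-2965 - 4728) = √(-7693) = 7*I*√157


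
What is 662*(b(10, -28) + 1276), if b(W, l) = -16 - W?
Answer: 827500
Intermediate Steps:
662*(b(10, -28) + 1276) = 662*((-16 - 1*10) + 1276) = 662*((-16 - 10) + 1276) = 662*(-26 + 1276) = 662*1250 = 827500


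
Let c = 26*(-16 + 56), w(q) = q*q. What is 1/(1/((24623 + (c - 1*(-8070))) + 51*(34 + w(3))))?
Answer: 35926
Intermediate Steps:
w(q) = q²
c = 1040 (c = 26*40 = 1040)
1/(1/((24623 + (c - 1*(-8070))) + 51*(34 + w(3)))) = 1/(1/((24623 + (1040 - 1*(-8070))) + 51*(34 + 3²))) = 1/(1/((24623 + (1040 + 8070)) + 51*(34 + 9))) = 1/(1/((24623 + 9110) + 51*43)) = 1/(1/(33733 + 2193)) = 1/(1/35926) = 35926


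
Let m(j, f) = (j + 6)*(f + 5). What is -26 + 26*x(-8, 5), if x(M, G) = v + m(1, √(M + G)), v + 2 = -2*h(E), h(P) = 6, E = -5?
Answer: 520 + 182*I*√3 ≈ 520.0 + 315.23*I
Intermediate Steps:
m(j, f) = (5 + f)*(6 + j) (m(j, f) = (6 + j)*(5 + f) = (5 + f)*(6 + j))
v = -14 (v = -2 - 2*6 = -2 - 12 = -14)
x(M, G) = 21 + 7*√(G + M) (x(M, G) = -14 + (30 + 5*1 + 6*√(M + G) + √(M + G)*1) = -14 + (30 + 5 + 6*√(G + M) + √(G + M)*1) = -14 + (30 + 5 + 6*√(G + M) + √(G + M)) = -14 + (35 + 7*√(G + M)) = 21 + 7*√(G + M))
-26 + 26*x(-8, 5) = -26 + 26*(21 + 7*√(5 - 8)) = -26 + 26*(21 + 7*√(-3)) = -26 + 26*(21 + 7*(I*√3)) = -26 + 26*(21 + 7*I*√3) = -26 + (546 + 182*I*√3) = 520 + 182*I*√3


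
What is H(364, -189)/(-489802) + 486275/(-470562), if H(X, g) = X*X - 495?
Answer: -75073280528/57620552181 ≈ -1.3029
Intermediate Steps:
H(X, g) = -495 + X² (H(X, g) = X² - 495 = -495 + X²)
H(364, -189)/(-489802) + 486275/(-470562) = (-495 + 364²)/(-489802) + 486275/(-470562) = (-495 + 132496)*(-1/489802) + 486275*(-1/470562) = 132001*(-1/489802) - 486275/470562 = -132001/489802 - 486275/470562 = -75073280528/57620552181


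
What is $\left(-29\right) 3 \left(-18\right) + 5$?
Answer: $1571$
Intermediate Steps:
$\left(-29\right) 3 \left(-18\right) + 5 = \left(-87\right) \left(-18\right) + 5 = 1566 + 5 = 1571$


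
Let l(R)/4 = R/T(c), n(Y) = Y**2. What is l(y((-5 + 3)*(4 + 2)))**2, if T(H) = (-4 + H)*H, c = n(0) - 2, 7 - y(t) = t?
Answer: 361/9 ≈ 40.111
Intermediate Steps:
y(t) = 7 - t
c = -2 (c = 0**2 - 2 = 0 - 2 = -2)
T(H) = H*(-4 + H)
l(R) = R/3 (l(R) = 4*(R/((-2*(-4 - 2)))) = 4*(R/((-2*(-6)))) = 4*(R/12) = R/3)
l(y((-5 + 3)*(4 + 2)))**2 = ((7 - (-5 + 3)*(4 + 2))/3)**2 = ((7 - (-2)*6)/3)**2 = ((7 - 1*(-12))/3)**2 = ((7 + 12)/3)**2 = ((1/3)*19)**2 = (19/3)**2 = 361/9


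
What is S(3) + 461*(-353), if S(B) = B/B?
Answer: -162732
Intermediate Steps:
S(B) = 1
S(3) + 461*(-353) = 1 + 461*(-353) = 1 - 162733 = -162732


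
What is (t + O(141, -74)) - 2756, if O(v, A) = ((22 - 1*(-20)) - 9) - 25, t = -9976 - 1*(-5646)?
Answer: -7078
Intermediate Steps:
t = -4330 (t = -9976 + 5646 = -4330)
O(v, A) = 8 (O(v, A) = ((22 + 20) - 9) - 25 = (42 - 9) - 25 = 33 - 25 = 8)
(t + O(141, -74)) - 2756 = (-4330 + 8) - 2756 = -4322 - 2756 = -7078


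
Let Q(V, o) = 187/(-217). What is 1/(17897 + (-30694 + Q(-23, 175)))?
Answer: -217/2777136 ≈ -7.8138e-5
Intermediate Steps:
Q(V, o) = -187/217 (Q(V, o) = 187*(-1/217) = -187/217)
1/(17897 + (-30694 + Q(-23, 175))) = 1/(17897 + (-30694 - 187/217)) = 1/(17897 - 6660785/217) = 1/(-2777136/217) = -217/2777136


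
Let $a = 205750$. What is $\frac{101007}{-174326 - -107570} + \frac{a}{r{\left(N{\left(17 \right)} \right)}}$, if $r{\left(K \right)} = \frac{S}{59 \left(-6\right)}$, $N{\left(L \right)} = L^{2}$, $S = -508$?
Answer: $\frac{405179610537}{2826004} \approx 1.4338 \cdot 10^{5}$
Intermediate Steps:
$r{\left(K \right)} = \frac{254}{177}$ ($r{\left(K \right)} = - \frac{508}{59 \left(-6\right)} = - \frac{508}{-354} = \left(-508\right) \left(- \frac{1}{354}\right) = \frac{254}{177}$)
$\frac{101007}{-174326 - -107570} + \frac{a}{r{\left(N{\left(17 \right)} \right)}} = \frac{101007}{-174326 - -107570} + \frac{205750}{\frac{254}{177}} = \frac{101007}{-174326 + 107570} + 205750 \cdot \frac{177}{254} = \frac{101007}{-66756} + \frac{18208875}{127} = 101007 \left(- \frac{1}{66756}\right) + \frac{18208875}{127} = - \frac{33669}{22252} + \frac{18208875}{127} = \frac{405179610537}{2826004}$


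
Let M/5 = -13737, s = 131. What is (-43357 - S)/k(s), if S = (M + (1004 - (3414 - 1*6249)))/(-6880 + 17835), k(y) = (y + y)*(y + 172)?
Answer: -474911089/869673630 ≈ -0.54608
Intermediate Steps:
M = -68685 (M = 5*(-13737) = -68685)
k(y) = 2*y*(172 + y) (k(y) = (2*y)*(172 + y) = 2*y*(172 + y))
S = -64846/10955 (S = (-68685 + (1004 - (3414 - 1*6249)))/(-6880 + 17835) = (-68685 + (1004 - (3414 - 6249)))/10955 = (-68685 + (1004 - 1*(-2835)))*(1/10955) = (-68685 + (1004 + 2835))*(1/10955) = (-68685 + 3839)*(1/10955) = -64846*1/10955 = -64846/10955 ≈ -5.9193)
(-43357 - S)/k(s) = (-43357 - 1*(-64846/10955))/((2*131*(172 + 131))) = (-43357 + 64846/10955)/((2*131*303)) = -474911089/10955/79386 = -474911089/10955*1/79386 = -474911089/869673630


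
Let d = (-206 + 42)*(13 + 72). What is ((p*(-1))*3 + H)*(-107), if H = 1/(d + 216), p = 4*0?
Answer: 107/13724 ≈ 0.0077966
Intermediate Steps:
p = 0
d = -13940 (d = -164*85 = -13940)
H = -1/13724 (H = 1/(-13940 + 216) = 1/(-13724) = -1/13724 ≈ -7.2865e-5)
((p*(-1))*3 + H)*(-107) = ((0*(-1))*3 - 1/13724)*(-107) = (0*3 - 1/13724)*(-107) = (0 - 1/13724)*(-107) = -1/13724*(-107) = 107/13724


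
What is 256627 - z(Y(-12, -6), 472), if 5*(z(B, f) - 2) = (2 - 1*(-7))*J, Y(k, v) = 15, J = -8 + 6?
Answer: 1283143/5 ≈ 2.5663e+5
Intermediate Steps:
J = -2
z(B, f) = -8/5 (z(B, f) = 2 + ((2 - 1*(-7))*(-2))/5 = 2 + ((2 + 7)*(-2))/5 = 2 + (9*(-2))/5 = 2 + (⅕)*(-18) = 2 - 18/5 = -8/5)
256627 - z(Y(-12, -6), 472) = 256627 - 1*(-8/5) = 256627 + 8/5 = 1283143/5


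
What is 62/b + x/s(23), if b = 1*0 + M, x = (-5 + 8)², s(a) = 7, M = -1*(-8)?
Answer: 253/28 ≈ 9.0357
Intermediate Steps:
M = 8
x = 9 (x = 3² = 9)
b = 8 (b = 1*0 + 8 = 0 + 8 = 8)
62/b + x/s(23) = 62/8 + 9/7 = 62*(⅛) + 9*(⅐) = 31/4 + 9/7 = 253/28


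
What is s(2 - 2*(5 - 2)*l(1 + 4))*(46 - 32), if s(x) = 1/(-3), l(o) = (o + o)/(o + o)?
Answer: -14/3 ≈ -4.6667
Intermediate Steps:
l(o) = 1 (l(o) = (2*o)/((2*o)) = (2*o)*(1/(2*o)) = 1)
s(x) = -1/3
s(2 - 2*(5 - 2)*l(1 + 4))*(46 - 32) = -(46 - 32)/3 = -1/3*14 = -14/3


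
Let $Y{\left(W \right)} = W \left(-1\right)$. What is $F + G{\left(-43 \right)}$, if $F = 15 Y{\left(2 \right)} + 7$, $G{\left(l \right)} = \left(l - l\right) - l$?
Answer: $20$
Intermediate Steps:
$Y{\left(W \right)} = - W$
$G{\left(l \right)} = - l$ ($G{\left(l \right)} = 0 - l = - l$)
$F = -23$ ($F = 15 \left(\left(-1\right) 2\right) + 7 = 15 \left(-2\right) + 7 = -30 + 7 = -23$)
$F + G{\left(-43 \right)} = -23 - -43 = -23 + 43 = 20$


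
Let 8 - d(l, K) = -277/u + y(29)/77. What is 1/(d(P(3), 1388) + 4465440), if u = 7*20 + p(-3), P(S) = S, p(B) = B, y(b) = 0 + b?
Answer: 10549/47106028308 ≈ 2.2394e-7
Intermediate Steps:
y(b) = b
u = 137 (u = 7*20 - 3 = 140 - 3 = 137)
d(l, K) = 101748/10549 (d(l, K) = 8 - (-277/137 + 29/77) = 8 - 1*(-17356/10549) = 8 + 17356/10549 = 101748/10549)
1/(d(P(3), 1388) + 4465440) = 1/(101748/10549 + 4465440) = 1/(47106028308/10549) = 10549/47106028308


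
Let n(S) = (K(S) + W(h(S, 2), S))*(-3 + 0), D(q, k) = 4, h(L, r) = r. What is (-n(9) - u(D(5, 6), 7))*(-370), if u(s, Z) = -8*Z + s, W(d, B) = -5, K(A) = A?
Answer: -23680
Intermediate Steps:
u(s, Z) = s - 8*Z
n(S) = 15 - 3*S (n(S) = (S - 5)*(-3 + 0) = (-5 + S)*(-3) = 15 - 3*S)
(-n(9) - u(D(5, 6), 7))*(-370) = (-(15 - 3*9) - (4 - 8*7))*(-370) = (-(15 - 27) - (4 - 56))*(-370) = (-1*(-12) - 1*(-52))*(-370) = (12 + 52)*(-370) = 64*(-370) = -23680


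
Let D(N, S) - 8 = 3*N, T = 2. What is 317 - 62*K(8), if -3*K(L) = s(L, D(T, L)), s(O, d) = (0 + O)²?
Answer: 4919/3 ≈ 1639.7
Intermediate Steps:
D(N, S) = 8 + 3*N
s(O, d) = O²
K(L) = -L²/3
317 - 62*K(8) = 317 - (-62)*8²/3 = 317 - (-62)*64/3 = 317 - 62*(-64/3) = 317 + 3968/3 = 4919/3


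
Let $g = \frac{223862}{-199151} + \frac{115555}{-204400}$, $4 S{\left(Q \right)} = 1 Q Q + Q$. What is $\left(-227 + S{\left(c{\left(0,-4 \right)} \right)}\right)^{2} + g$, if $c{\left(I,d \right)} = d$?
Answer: $\frac{408483757489559}{8141292880} \approx 50174.0$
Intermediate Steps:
$S{\left(Q \right)} = \frac{Q}{4} + \frac{Q^{2}}{4}$ ($S{\left(Q \right)} = \frac{1 Q Q + Q}{4} = \frac{Q Q + Q}{4} = \frac{Q^{2} + Q}{4} = \frac{Q + Q^{2}}{4} = \frac{Q}{4} + \frac{Q^{2}}{4}$)
$g = - \frac{13754057321}{8141292880}$ ($g = 223862 \left(- \frac{1}{199151}\right) + 115555 \left(- \frac{1}{204400}\right) = - \frac{223862}{199151} - \frac{23111}{40880} = - \frac{13754057321}{8141292880} \approx -1.6894$)
$\left(-227 + S{\left(c{\left(0,-4 \right)} \right)}\right)^{2} + g = \left(-227 + \frac{1}{4} \left(-4\right) \left(1 - 4\right)\right)^{2} - \frac{13754057321}{8141292880} = \left(-227 + \frac{1}{4} \left(-4\right) \left(-3\right)\right)^{2} - \frac{13754057321}{8141292880} = \left(-227 + 3\right)^{2} - \frac{13754057321}{8141292880} = \left(-224\right)^{2} - \frac{13754057321}{8141292880} = 50176 - \frac{13754057321}{8141292880} = \frac{408483757489559}{8141292880}$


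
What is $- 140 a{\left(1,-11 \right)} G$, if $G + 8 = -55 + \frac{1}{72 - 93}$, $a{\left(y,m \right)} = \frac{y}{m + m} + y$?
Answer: $\frac{92680}{11} \approx 8425.5$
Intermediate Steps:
$a{\left(y,m \right)} = y + \frac{y}{2 m}$ ($a{\left(y,m \right)} = \frac{y}{2 m} + y = y + \frac{y}{2 m}$)
$G = - \frac{1324}{21}$ ($G = -8 - \left(55 - \frac{1}{72 - 93}\right) = -8 - \left(55 - \frac{1}{-21}\right) = -8 - \frac{1156}{21} = - \frac{1324}{21} \approx -63.048$)
$- 140 a{\left(1,-11 \right)} G = - 140 \left(1 + \frac{1}{2} \cdot 1 \frac{1}{-11}\right) \left(- \frac{1324}{21}\right) = - 140 \left(1 + \frac{1}{2} \cdot 1 \left(- \frac{1}{11}\right)\right) \left(- \frac{1324}{21}\right) = - 140 \left(1 - \frac{1}{22}\right) \left(- \frac{1324}{21}\right) = \left(-140\right) \frac{21}{22} \left(- \frac{1324}{21}\right) = \left(- \frac{1470}{11}\right) \left(- \frac{1324}{21}\right) = \frac{92680}{11}$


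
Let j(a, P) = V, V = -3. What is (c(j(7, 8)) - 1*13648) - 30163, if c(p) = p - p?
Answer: -43811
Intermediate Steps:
j(a, P) = -3
c(p) = 0
(c(j(7, 8)) - 1*13648) - 30163 = (0 - 1*13648) - 30163 = (0 - 13648) - 30163 = -13648 - 30163 = -43811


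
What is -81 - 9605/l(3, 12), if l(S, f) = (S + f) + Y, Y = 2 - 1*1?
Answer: -10901/16 ≈ -681.31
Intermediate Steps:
Y = 1 (Y = 2 - 1 = 1)
l(S, f) = 1 + S + f (l(S, f) = (S + f) + 1 = 1 + S + f)
-81 - 9605/l(3, 12) = -81 - 9605/(1 + 3 + 12) = -81 - 9605/16 = -10901/16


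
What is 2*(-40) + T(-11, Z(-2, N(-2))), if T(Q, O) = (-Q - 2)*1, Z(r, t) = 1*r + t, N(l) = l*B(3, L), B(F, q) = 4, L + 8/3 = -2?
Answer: -71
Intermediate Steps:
L = -14/3 (L = -8/3 - 2 = -14/3 ≈ -4.6667)
N(l) = 4*l (N(l) = l*4 = 4*l)
Z(r, t) = r + t
T(Q, O) = -2 - Q (T(Q, O) = (-2 - Q)*1 = -2 - Q)
2*(-40) + T(-11, Z(-2, N(-2))) = 2*(-40) + (-2 - 1*(-11)) = -80 + (-2 + 11) = -80 + 9 = -71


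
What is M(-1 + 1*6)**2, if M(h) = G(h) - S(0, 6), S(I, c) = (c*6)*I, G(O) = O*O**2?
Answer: 15625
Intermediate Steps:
G(O) = O**3
S(I, c) = 6*I*c (S(I, c) = (6*c)*I = 6*I*c)
M(h) = h**3 (M(h) = h**3 - 6*0*6 = h**3 - 1*0 = h**3 + 0 = h**3)
M(-1 + 1*6)**2 = ((-1 + 1*6)**3)**2 = ((-1 + 6)**3)**2 = (5**3)**2 = 125**2 = 15625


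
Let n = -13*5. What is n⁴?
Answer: 17850625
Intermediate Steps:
n = -65
n⁴ = (-65)⁴ = 17850625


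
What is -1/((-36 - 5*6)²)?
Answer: -1/4356 ≈ -0.00022957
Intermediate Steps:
-1/((-36 - 5*6)²) = -1/((-36 - 30)²) = -1/((-66)²) = -1/4356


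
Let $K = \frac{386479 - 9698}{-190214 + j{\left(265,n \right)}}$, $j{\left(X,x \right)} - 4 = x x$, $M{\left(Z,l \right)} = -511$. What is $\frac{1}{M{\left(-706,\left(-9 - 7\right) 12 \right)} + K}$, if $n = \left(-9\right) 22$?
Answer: $- \frac{151006}{77540847} \approx -0.0019474$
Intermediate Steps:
$n = -198$
$j{\left(X,x \right)} = 4 + x^{2}$ ($j{\left(X,x \right)} = 4 + x x = 4 + x^{2}$)
$K = - \frac{376781}{151006}$ ($K = \frac{386479 - 9698}{-190214 + \left(4 + \left(-198\right)^{2}\right)} = \frac{376781}{-190214 + \left(4 + 39204\right)} = \frac{376781}{-190214 + 39208} = \frac{376781}{-151006} = 376781 \left(- \frac{1}{151006}\right) = - \frac{376781}{151006} \approx -2.4951$)
$\frac{1}{M{\left(-706,\left(-9 - 7\right) 12 \right)} + K} = \frac{1}{-511 - \frac{376781}{151006}} = \frac{1}{- \frac{77540847}{151006}} = - \frac{151006}{77540847}$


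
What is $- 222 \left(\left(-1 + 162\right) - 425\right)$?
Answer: $58608$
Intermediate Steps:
$- 222 \left(\left(-1 + 162\right) - 425\right) = - 222 \left(161 - 425\right) = \left(-222\right) \left(-264\right) = 58608$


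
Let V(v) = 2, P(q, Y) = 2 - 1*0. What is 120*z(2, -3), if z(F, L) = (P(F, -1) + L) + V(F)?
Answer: 120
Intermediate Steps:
P(q, Y) = 2 (P(q, Y) = 2 + 0 = 2)
z(F, L) = 4 + L (z(F, L) = (2 + L) + 2 = 4 + L)
120*z(2, -3) = 120*(4 - 3) = 120*1 = 120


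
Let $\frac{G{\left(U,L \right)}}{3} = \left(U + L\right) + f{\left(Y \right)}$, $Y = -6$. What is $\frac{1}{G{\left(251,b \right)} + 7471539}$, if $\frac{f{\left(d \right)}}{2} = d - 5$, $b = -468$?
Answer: $\frac{1}{7470822} \approx 1.3385 \cdot 10^{-7}$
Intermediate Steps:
$f{\left(d \right)} = -10 + 2 d$ ($f{\left(d \right)} = 2 \left(d - 5\right) = 2 \left(-5 + d\right) = -10 + 2 d$)
$G{\left(U,L \right)} = -66 + 3 L + 3 U$ ($G{\left(U,L \right)} = 3 \left(\left(U + L\right) + \left(-10 + 2 \left(-6\right)\right)\right) = 3 \left(\left(L + U\right) - 22\right) = 3 \left(-22 + L + U\right) = -66 + 3 L + 3 U$)
$\frac{1}{G{\left(251,b \right)} + 7471539} = \frac{1}{\left(-66 + 3 \left(-468\right) + 3 \cdot 251\right) + 7471539} = \frac{1}{\left(-66 - 1404 + 753\right) + 7471539} = \frac{1}{-717 + 7471539} = \frac{1}{7470822}$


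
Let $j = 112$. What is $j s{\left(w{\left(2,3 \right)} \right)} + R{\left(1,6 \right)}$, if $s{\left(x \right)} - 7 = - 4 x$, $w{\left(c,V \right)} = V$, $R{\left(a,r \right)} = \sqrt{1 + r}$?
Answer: $-560 + \sqrt{7} \approx -557.35$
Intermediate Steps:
$s{\left(x \right)} = 7 - 4 x$
$j s{\left(w{\left(2,3 \right)} \right)} + R{\left(1,6 \right)} = 112 \left(7 - 12\right) + \sqrt{1 + 6} = 112 \left(7 - 12\right) + \sqrt{7} = 112 \left(-5\right) + \sqrt{7} = -560 + \sqrt{7}$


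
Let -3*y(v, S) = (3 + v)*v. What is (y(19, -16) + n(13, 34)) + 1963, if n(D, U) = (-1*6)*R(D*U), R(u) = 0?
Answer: 5471/3 ≈ 1823.7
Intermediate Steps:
y(v, S) = -v*(3 + v)/3 (y(v, S) = -(3 + v)*v/3 = -v*(3 + v)/3)
n(D, U) = 0 (n(D, U) = -1*6*0 = -6*0 = 0)
(y(19, -16) + n(13, 34)) + 1963 = (-⅓*19*(3 + 19) + 0) + 1963 = (-⅓*19*22 + 0) + 1963 = (-418/3 + 0) + 1963 = -418/3 + 1963 = 5471/3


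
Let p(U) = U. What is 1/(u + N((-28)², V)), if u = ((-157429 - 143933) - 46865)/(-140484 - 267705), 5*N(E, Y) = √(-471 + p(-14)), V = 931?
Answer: 710712154515/16768281410582 - 166618259721*I*√485/16768281410582 ≈ 0.042384 - 0.21883*I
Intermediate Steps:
N(E, Y) = I*√485/5 (N(E, Y) = √(-471 - 14)/5 = √(-485)/5 = (I*√485)/5 = I*√485/5)
u = 348227/408189 (u = (-301362 - 46865)/(-408189) = -348227*(-1/408189) = 348227/408189 ≈ 0.85310)
1/(u + N((-28)², V)) = 1/(348227/408189 + I*√485/5)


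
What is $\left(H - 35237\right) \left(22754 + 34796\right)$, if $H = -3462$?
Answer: $-2227127450$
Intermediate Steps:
$\left(H - 35237\right) \left(22754 + 34796\right) = \left(-3462 - 35237\right) \left(22754 + 34796\right) = \left(-38699\right) 57550 = -2227127450$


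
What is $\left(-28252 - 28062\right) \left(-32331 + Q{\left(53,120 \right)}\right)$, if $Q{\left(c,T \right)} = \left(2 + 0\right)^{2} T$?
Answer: $1793657214$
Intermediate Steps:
$Q{\left(c,T \right)} = 4 T$ ($Q{\left(c,T \right)} = 2^{2} T = 4 T$)
$\left(-28252 - 28062\right) \left(-32331 + Q{\left(53,120 \right)}\right) = \left(-28252 - 28062\right) \left(-32331 + 4 \cdot 120\right) = - 56314 \left(-32331 + 480\right) = \left(-56314\right) \left(-31851\right) = 1793657214$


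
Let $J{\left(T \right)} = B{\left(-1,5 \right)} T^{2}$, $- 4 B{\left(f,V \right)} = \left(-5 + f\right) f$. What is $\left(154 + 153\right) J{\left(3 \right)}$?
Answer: $- \frac{8289}{2} \approx -4144.5$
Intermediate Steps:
$B{\left(f,V \right)} = - \frac{f \left(-5 + f\right)}{4}$ ($B{\left(f,V \right)} = - \frac{\left(-5 + f\right) f}{4} = - \frac{f \left(-5 + f\right)}{4}$)
$J{\left(T \right)} = - \frac{3 T^{2}}{2}$ ($J{\left(T \right)} = \frac{1}{4} \left(-1\right) \left(5 - -1\right) T^{2} = \frac{1}{4} \left(-1\right) \left(5 + 1\right) T^{2} = \frac{1}{4} \left(-1\right) 6 T^{2} = - \frac{3 T^{2}}{2}$)
$\left(154 + 153\right) J{\left(3 \right)} = \left(154 + 153\right) \left(- \frac{3 \cdot 3^{2}}{2}\right) = 307 \left(\left(- \frac{3}{2}\right) 9\right) = 307 \left(- \frac{27}{2}\right) = - \frac{8289}{2}$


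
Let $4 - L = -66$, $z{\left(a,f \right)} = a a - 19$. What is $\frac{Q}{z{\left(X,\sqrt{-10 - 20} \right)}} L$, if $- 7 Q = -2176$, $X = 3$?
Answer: $-2176$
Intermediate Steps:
$z{\left(a,f \right)} = -19 + a^{2}$ ($z{\left(a,f \right)} = a^{2} - 19 = -19 + a^{2}$)
$Q = \frac{2176}{7}$ ($Q = \left(- \frac{1}{7}\right) \left(-2176\right) = \frac{2176}{7} \approx 310.86$)
$L = 70$ ($L = 4 - -66 = 4 + 66 = 70$)
$\frac{Q}{z{\left(X,\sqrt{-10 - 20} \right)}} L = \frac{2176}{7 \left(-19 + 3^{2}\right)} 70 = \frac{2176}{7 \left(-19 + 9\right)} 70 = \frac{2176}{7 \left(-10\right)} 70 = \frac{2176}{7} \left(- \frac{1}{10}\right) 70 = \left(- \frac{1088}{35}\right) 70 = -2176$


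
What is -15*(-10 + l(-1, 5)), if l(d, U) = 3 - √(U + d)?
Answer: 135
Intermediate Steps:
-15*(-10 + l(-1, 5)) = -15*(-10 + (3 - √(5 - 1))) = -15*(-10 + (3 - √4)) = -15*(-10 + (3 - 1*2)) = -15*(-10 + (3 - 2)) = -15*(-10 + 1) = -15*(-9) = 135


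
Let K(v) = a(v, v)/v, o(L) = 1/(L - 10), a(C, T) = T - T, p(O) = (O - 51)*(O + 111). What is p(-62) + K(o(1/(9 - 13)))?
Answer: -5537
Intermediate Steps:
p(O) = (-51 + O)*(111 + O)
a(C, T) = 0
o(L) = 1/(-10 + L)
K(v) = 0 (K(v) = 0/v = 0)
p(-62) + K(o(1/(9 - 13))) = (-5661 + (-62)**2 + 60*(-62)) + 0 = (-5661 + 3844 - 3720) + 0 = -5537 + 0 = -5537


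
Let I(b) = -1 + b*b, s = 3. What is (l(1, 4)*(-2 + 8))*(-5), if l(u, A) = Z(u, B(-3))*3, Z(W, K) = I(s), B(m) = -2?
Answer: -720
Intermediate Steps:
I(b) = -1 + b²
Z(W, K) = 8 (Z(W, K) = -1 + 3² = -1 + 9 = 8)
l(u, A) = 24 (l(u, A) = 8*3 = 24)
(l(1, 4)*(-2 + 8))*(-5) = (24*(-2 + 8))*(-5) = (24*6)*(-5) = 144*(-5) = -720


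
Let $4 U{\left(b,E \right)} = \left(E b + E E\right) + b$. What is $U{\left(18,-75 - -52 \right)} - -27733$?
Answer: $\frac{111065}{4} \approx 27766.0$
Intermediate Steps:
$U{\left(b,E \right)} = \frac{b}{4} + \frac{E^{2}}{4} + \frac{E b}{4}$ ($U{\left(b,E \right)} = \frac{\left(E b + E E\right) + b}{4} = \frac{\left(E b + E^{2}\right) + b}{4} = \frac{\left(E^{2} + E b\right) + b}{4} = \frac{b + E^{2} + E b}{4} = \frac{b}{4} + \frac{E^{2}}{4} + \frac{E b}{4}$)
$U{\left(18,-75 - -52 \right)} - -27733 = \left(\frac{1}{4} \cdot 18 + \frac{\left(-75 - -52\right)^{2}}{4} + \frac{1}{4} \left(-75 - -52\right) 18\right) - -27733 = \left(\frac{9}{2} + \frac{\left(-75 + 52\right)^{2}}{4} + \frac{1}{4} \left(-75 + 52\right) 18\right) + 27733 = \left(\frac{9}{2} + \frac{\left(-23\right)^{2}}{4} + \frac{1}{4} \left(-23\right) 18\right) + 27733 = \left(\frac{9}{2} + \frac{1}{4} \cdot 529 - \frac{207}{2}\right) + 27733 = \left(\frac{9}{2} + \frac{529}{4} - \frac{207}{2}\right) + 27733 = \frac{133}{4} + 27733 = \frac{111065}{4}$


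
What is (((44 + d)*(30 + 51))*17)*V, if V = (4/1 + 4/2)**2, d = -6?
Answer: 1883736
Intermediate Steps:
V = 36 (V = (4*1 + 4*(1/2))**2 = (4 + 2)**2 = 6**2 = 36)
(((44 + d)*(30 + 51))*17)*V = (((44 - 6)*(30 + 51))*17)*36 = ((38*81)*17)*36 = (3078*17)*36 = 52326*36 = 1883736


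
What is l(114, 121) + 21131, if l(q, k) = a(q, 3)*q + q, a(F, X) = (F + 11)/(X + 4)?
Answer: 162965/7 ≈ 23281.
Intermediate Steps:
a(F, X) = (11 + F)/(4 + X)
l(q, k) = q + q*(11/7 + q/7) (l(q, k) = ((11 + q)/(4 + 3))*q + q = ((11 + q)/7)*q + q = (11/7 + q/7)*q + q = q*(11/7 + q/7) + q = q + q*(11/7 + q/7))
l(114, 121) + 21131 = (1/7)*114*(18 + 114) + 21131 = (1/7)*114*132 + 21131 = 15048/7 + 21131 = 162965/7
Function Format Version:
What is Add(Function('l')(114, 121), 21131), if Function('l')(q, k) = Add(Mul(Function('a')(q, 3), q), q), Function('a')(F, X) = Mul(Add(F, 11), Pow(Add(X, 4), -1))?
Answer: Rational(162965, 7) ≈ 23281.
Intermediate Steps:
Function('a')(F, X) = Mul(Pow(Add(4, X), -1), Add(11, F)) (Function('a')(F, X) = Mul(Add(11, F), Pow(Add(4, X), -1)) = Mul(Pow(Add(4, X), -1), Add(11, F)))
Function('l')(q, k) = Add(q, Mul(q, Add(Rational(11, 7), Mul(Rational(1, 7), q)))) (Function('l')(q, k) = Add(Mul(Mul(Pow(Add(4, 3), -1), Add(11, q)), q), q) = Add(Mul(Mul(Pow(7, -1), Add(11, q)), q), q) = Add(Mul(Mul(Rational(1, 7), Add(11, q)), q), q) = Add(Mul(Add(Rational(11, 7), Mul(Rational(1, 7), q)), q), q) = Add(Mul(q, Add(Rational(11, 7), Mul(Rational(1, 7), q))), q) = Add(q, Mul(q, Add(Rational(11, 7), Mul(Rational(1, 7), q)))))
Add(Function('l')(114, 121), 21131) = Add(Mul(Rational(1, 7), 114, Add(18, 114)), 21131) = Add(Mul(Rational(1, 7), 114, 132), 21131) = Add(Rational(15048, 7), 21131) = Rational(162965, 7)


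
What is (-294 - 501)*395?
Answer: -314025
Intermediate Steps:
(-294 - 501)*395 = -795*395 = -314025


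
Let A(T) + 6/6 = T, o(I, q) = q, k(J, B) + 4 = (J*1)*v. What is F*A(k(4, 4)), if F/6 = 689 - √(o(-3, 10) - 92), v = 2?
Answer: 12402 - 18*I*√82 ≈ 12402.0 - 163.0*I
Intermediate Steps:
k(J, B) = -4 + 2*J (k(J, B) = -4 + (J*1)*2 = -4 + J*2 = -4 + 2*J)
A(T) = -1 + T
F = 4134 - 6*I*√82 (F = 6*(689 - √(10 - 92)) = 6*(689 - √(-82)) = 6*(689 - I*√82) = 4134 - 6*I*√82 ≈ 4134.0 - 54.332*I)
F*A(k(4, 4)) = (4134 - 6*I*√82)*(-1 + (-4 + 2*4)) = (4134 - 6*I*√82)*(-1 + (-4 + 8)) = (4134 - 6*I*√82)*(-1 + 4) = (4134 - 6*I*√82)*3 = 12402 - 18*I*√82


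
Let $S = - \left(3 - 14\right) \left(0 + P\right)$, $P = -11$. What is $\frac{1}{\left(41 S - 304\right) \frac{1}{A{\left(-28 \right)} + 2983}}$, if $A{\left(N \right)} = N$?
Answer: $- \frac{197}{351} \approx -0.56125$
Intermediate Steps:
$S = -121$ ($S = - \left(3 - 14\right) \left(0 - 11\right) = - \left(-11\right) \left(-11\right) = \left(-1\right) 121 = -121$)
$\frac{1}{\left(41 S - 304\right) \frac{1}{A{\left(-28 \right)} + 2983}} = \frac{1}{\left(41 \left(-121\right) - 304\right) \frac{1}{-28 + 2983}} = \frac{1}{\left(-4961 - 304\right) \frac{1}{2955}} = \frac{1}{\left(-5265\right) \frac{1}{2955}} = \frac{1}{- \frac{351}{197}} = - \frac{197}{351}$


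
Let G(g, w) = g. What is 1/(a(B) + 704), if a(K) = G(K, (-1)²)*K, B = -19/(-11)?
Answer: 121/85545 ≈ 0.0014145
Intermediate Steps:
B = 19/11 (B = -19*(-1/11) = 19/11 ≈ 1.7273)
a(K) = K² (a(K) = K*K = K²)
1/(a(B) + 704) = 1/((19/11)² + 704) = 1/(361/121 + 704) = 1/(85545/121) = 121/85545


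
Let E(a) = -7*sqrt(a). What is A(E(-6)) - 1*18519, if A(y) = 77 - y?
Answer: -18442 + 7*I*sqrt(6) ≈ -18442.0 + 17.146*I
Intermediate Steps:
A(E(-6)) - 1*18519 = (77 - (-7)*sqrt(-6)) - 1*18519 = (77 - (-7)*I*sqrt(6)) - 18519 = (77 + 7*I*sqrt(6)) - 18519 = -18442 + 7*I*sqrt(6)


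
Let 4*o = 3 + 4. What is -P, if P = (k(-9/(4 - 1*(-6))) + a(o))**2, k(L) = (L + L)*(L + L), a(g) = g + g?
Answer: -113569/2500 ≈ -45.428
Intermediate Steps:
o = 7/4 (o = (3 + 4)/4 = (1/4)*7 = 7/4 ≈ 1.7500)
a(g) = 2*g
k(L) = 4*L**2 (k(L) = (2*L)*(2*L) = 4*L**2)
P = 113569/2500 (P = (4*(-9/(4 - 1*(-6)))**2 + 2*(7/4))**2 = (4*(-9/(4 + 6))**2 + 7/2)**2 = (4*(-9/10)**2 + 7/2)**2 = (4*(81/100) + 7/2)**2 = (81/25 + 7/2)**2 = (337/50)**2 = 113569/2500 ≈ 45.428)
-P = -1*113569/2500 = -113569/2500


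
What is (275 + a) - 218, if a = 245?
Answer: 302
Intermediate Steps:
(275 + a) - 218 = (275 + 245) - 218 = 520 - 218 = 302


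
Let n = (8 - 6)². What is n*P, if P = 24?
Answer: 96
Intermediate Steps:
n = 4 (n = 2² = 4)
n*P = 4*24 = 96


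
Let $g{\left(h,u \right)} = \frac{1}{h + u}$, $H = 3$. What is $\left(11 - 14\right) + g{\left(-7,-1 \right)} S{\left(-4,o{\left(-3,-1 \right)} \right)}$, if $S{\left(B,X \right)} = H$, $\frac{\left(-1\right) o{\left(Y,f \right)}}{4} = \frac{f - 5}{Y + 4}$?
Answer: $- \frac{27}{8} \approx -3.375$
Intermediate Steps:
$o{\left(Y,f \right)} = - \frac{4 \left(-5 + f\right)}{4 + Y}$ ($o{\left(Y,f \right)} = - 4 \frac{f - 5}{Y + 4} = - 4 \frac{-5 + f}{4 + Y} = - \frac{4 \left(-5 + f\right)}{4 + Y}$)
$S{\left(B,X \right)} = 3$
$\left(11 - 14\right) + g{\left(-7,-1 \right)} S{\left(-4,o{\left(-3,-1 \right)} \right)} = \left(11 - 14\right) + \frac{1}{-7 - 1} \cdot 3 = \left(11 - 14\right) + \frac{1}{-8} \cdot 3 = -3 - \frac{3}{8} = - \frac{27}{8}$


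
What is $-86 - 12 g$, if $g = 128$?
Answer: $-1622$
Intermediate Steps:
$-86 - 12 g = -86 - 1536 = -1622$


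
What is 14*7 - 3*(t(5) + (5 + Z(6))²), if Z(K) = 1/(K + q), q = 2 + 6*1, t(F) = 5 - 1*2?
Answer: 2321/196 ≈ 11.842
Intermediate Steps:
t(F) = 3 (t(F) = 5 - 2 = 3)
q = 8 (q = 2 + 6 = 8)
Z(K) = 1/(8 + K) (Z(K) = 1/(K + 8) = 1/(8 + K))
14*7 - 3*(t(5) + (5 + Z(6))²) = 14*7 - 3*(3 + (5 + 1/(8 + 6))²) = 98 - 3*(3 + (5 + 1/14)²) = 98 - 3*(3 + (71/14)²) = 98 - 3*(3 + 5041/196) = 98 - 3*5629/196 = 98 - 16887/196 = 2321/196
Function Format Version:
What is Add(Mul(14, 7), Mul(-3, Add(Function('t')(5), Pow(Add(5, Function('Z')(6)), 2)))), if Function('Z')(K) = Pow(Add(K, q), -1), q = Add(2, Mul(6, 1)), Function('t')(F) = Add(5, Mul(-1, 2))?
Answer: Rational(2321, 196) ≈ 11.842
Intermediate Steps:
Function('t')(F) = 3 (Function('t')(F) = Add(5, -2) = 3)
q = 8 (q = Add(2, 6) = 8)
Function('Z')(K) = Pow(Add(8, K), -1) (Function('Z')(K) = Pow(Add(K, 8), -1) = Pow(Add(8, K), -1))
Add(Mul(14, 7), Mul(-3, Add(Function('t')(5), Pow(Add(5, Function('Z')(6)), 2)))) = Add(Mul(14, 7), Mul(-3, Add(3, Pow(Add(5, Pow(Add(8, 6), -1)), 2)))) = Add(98, Mul(-3, Add(3, Pow(Add(5, Pow(14, -1)), 2)))) = Add(98, Mul(-3, Add(3, Pow(Add(5, Rational(1, 14)), 2)))) = Add(98, Mul(-3, Add(3, Pow(Rational(71, 14), 2)))) = Add(98, Mul(-3, Add(3, Rational(5041, 196)))) = Add(98, Mul(-3, Rational(5629, 196))) = Add(98, Rational(-16887, 196)) = Rational(2321, 196)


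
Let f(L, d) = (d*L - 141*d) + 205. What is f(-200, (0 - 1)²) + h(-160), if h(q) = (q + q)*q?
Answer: 51064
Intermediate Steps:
f(L, d) = 205 - 141*d + L*d (f(L, d) = (L*d - 141*d) + 205 = (-141*d + L*d) + 205 = 205 - 141*d + L*d)
h(q) = 2*q² (h(q) = (2*q)*q = 2*q²)
f(-200, (0 - 1)²) + h(-160) = (205 - 141*(0 - 1)² - 200*(0 - 1)²) + 2*(-160)² = (205 - 141*(-1)² - 200*(-1)²) + 2*25600 = (205 - 141*1 - 200*1) + 51200 = (205 - 141 - 200) + 51200 = -136 + 51200 = 51064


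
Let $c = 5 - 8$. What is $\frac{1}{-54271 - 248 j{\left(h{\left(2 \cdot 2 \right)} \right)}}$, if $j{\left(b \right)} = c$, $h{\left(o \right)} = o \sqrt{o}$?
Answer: $- \frac{1}{53527} \approx -1.8682 \cdot 10^{-5}$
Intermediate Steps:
$c = -3$
$h{\left(o \right)} = o^{\frac{3}{2}}$
$j{\left(b \right)} = -3$
$\frac{1}{-54271 - 248 j{\left(h{\left(2 \cdot 2 \right)} \right)}} = \frac{1}{-54271 - -744} = \frac{1}{-54271 + 744} = \frac{1}{-53527} = - \frac{1}{53527}$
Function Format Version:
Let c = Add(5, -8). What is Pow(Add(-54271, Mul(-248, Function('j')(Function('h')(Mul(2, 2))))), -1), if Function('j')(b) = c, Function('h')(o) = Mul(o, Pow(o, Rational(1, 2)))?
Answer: Rational(-1, 53527) ≈ -1.8682e-5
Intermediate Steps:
c = -3
Function('h')(o) = Pow(o, Rational(3, 2))
Function('j')(b) = -3
Pow(Add(-54271, Mul(-248, Function('j')(Function('h')(Mul(2, 2))))), -1) = Pow(Add(-54271, Mul(-248, -3)), -1) = Pow(Add(-54271, 744), -1) = Pow(-53527, -1) = Rational(-1, 53527)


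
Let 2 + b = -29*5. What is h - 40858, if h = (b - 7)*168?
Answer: -66730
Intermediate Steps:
b = -147 (b = -2 - 29*5 = -2 - 145 = -147)
h = -25872 (h = (-147 - 7)*168 = -154*168 = -25872)
h - 40858 = -25872 - 40858 = -66730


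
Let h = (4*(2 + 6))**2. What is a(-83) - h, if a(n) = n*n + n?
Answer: 5782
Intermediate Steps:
a(n) = n + n**2 (a(n) = n**2 + n = n + n**2)
h = 1024 (h = (4*8)**2 = 32**2 = 1024)
a(-83) - h = -83*(1 - 83) - 1*1024 = -83*(-82) - 1024 = 6806 - 1024 = 5782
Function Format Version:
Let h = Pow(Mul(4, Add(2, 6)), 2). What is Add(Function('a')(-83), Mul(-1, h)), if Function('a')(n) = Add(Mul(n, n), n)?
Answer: 5782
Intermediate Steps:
Function('a')(n) = Add(n, Pow(n, 2)) (Function('a')(n) = Add(Pow(n, 2), n) = Add(n, Pow(n, 2)))
h = 1024 (h = Pow(Mul(4, 8), 2) = Pow(32, 2) = 1024)
Add(Function('a')(-83), Mul(-1, h)) = Add(Mul(-83, Add(1, -83)), Mul(-1, 1024)) = Add(Mul(-83, -82), -1024) = Add(6806, -1024) = 5782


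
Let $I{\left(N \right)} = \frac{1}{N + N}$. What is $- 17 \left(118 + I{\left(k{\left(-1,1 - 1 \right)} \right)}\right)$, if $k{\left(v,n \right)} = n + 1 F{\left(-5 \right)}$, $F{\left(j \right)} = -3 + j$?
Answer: $- \frac{32079}{16} \approx -2004.9$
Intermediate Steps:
$k{\left(v,n \right)} = -8 + n$ ($k{\left(v,n \right)} = n + 1 \left(-3 - 5\right) = n + 1 \left(-8\right) = n - 8 = -8 + n$)
$I{\left(N \right)} = \frac{1}{2 N}$
$- 17 \left(118 + I{\left(k{\left(-1,1 - 1 \right)} \right)}\right) = - 17 \left(118 + \frac{1}{2 \left(-8 + \left(1 - 1\right)\right)}\right) = - 17 \left(118 + \frac{1}{2 \left(-8 + 0\right)}\right) = - 17 \left(118 + \frac{1}{2 \left(-8\right)}\right) = - 17 \left(118 + \frac{1}{2} \left(- \frac{1}{8}\right)\right) = - 17 \left(118 - \frac{1}{16}\right) = \left(-17\right) \frac{1887}{16} = - \frac{32079}{16}$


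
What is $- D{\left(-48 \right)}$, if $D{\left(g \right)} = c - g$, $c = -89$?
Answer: $41$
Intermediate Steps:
$D{\left(g \right)} = -89 - g$
$- D{\left(-48 \right)} = - (-89 - -48) = - (-89 + 48) = \left(-1\right) \left(-41\right) = 41$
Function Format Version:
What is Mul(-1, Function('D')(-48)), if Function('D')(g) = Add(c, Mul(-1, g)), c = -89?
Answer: 41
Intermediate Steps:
Function('D')(g) = Add(-89, Mul(-1, g))
Mul(-1, Function('D')(-48)) = Mul(-1, Add(-89, Mul(-1, -48))) = Mul(-1, Add(-89, 48)) = Mul(-1, -41) = 41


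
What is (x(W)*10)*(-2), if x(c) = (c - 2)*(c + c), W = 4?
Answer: -320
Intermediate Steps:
x(c) = 2*c*(-2 + c) (x(c) = (-2 + c)*(2*c) = 2*c*(-2 + c))
(x(W)*10)*(-2) = ((2*4*(-2 + 4))*10)*(-2) = ((2*4*2)*10)*(-2) = (16*10)*(-2) = 160*(-2) = -320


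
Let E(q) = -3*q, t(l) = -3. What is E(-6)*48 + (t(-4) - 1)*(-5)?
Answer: 884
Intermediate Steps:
E(-6)*48 + (t(-4) - 1)*(-5) = -3*(-6)*48 + (-3 - 1)*(-5) = 18*48 - 4*(-5) = 864 + 20 = 884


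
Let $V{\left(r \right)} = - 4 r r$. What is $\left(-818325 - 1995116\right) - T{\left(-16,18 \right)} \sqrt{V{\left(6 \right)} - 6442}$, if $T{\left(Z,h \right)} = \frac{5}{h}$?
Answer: $-2813441 - \frac{5 i \sqrt{6586}}{18} \approx -2.8134 \cdot 10^{6} - 22.543 i$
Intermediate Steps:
$V{\left(r \right)} = - 4 r^{2}$
$\left(-818325 - 1995116\right) - T{\left(-16,18 \right)} \sqrt{V{\left(6 \right)} - 6442} = \left(-818325 - 1995116\right) - \frac{5}{18} \sqrt{- 4 \cdot 6^{2} - 6442} = \left(-818325 - 1995116\right) - 5 \cdot \frac{1}{18} \sqrt{\left(-4\right) 36 - 6442} = -2813441 - \frac{5 \sqrt{-144 - 6442}}{18} = -2813441 - \frac{5 \sqrt{-6586}}{18} = -2813441 - \frac{5 i \sqrt{6586}}{18}$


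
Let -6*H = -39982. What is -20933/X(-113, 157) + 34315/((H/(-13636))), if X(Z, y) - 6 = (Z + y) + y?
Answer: -290996381743/4138137 ≈ -70321.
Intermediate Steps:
H = 19991/3 (H = -⅙*(-39982) = 19991/3 ≈ 6663.7)
X(Z, y) = 6 + Z + 2*y (X(Z, y) = 6 + ((Z + y) + y) = 6 + (Z + 2*y) = 6 + Z + 2*y)
-20933/X(-113, 157) + 34315/((H/(-13636))) = -20933/(6 - 113 + 2*157) + 34315/(((19991/3)/(-13636))) = -20933/(6 - 113 + 314) + 34315/(((19991/3)*(-1/13636))) = -20933/207 + 34315/(-19991/40908) = -20933*1/207 + 34315*(-40908/19991) = -20933/207 - 1403758020/19991 = -290996381743/4138137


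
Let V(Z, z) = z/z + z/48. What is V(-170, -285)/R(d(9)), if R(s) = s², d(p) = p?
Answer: -79/1296 ≈ -0.060957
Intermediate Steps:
V(Z, z) = 1 + z/48 (V(Z, z) = 1 + z*(1/48) = 1 + z/48)
V(-170, -285)/R(d(9)) = (1 + (1/48)*(-285))/(9²) = (1 - 95/16)/81 = -79/16*1/81 = -79/1296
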